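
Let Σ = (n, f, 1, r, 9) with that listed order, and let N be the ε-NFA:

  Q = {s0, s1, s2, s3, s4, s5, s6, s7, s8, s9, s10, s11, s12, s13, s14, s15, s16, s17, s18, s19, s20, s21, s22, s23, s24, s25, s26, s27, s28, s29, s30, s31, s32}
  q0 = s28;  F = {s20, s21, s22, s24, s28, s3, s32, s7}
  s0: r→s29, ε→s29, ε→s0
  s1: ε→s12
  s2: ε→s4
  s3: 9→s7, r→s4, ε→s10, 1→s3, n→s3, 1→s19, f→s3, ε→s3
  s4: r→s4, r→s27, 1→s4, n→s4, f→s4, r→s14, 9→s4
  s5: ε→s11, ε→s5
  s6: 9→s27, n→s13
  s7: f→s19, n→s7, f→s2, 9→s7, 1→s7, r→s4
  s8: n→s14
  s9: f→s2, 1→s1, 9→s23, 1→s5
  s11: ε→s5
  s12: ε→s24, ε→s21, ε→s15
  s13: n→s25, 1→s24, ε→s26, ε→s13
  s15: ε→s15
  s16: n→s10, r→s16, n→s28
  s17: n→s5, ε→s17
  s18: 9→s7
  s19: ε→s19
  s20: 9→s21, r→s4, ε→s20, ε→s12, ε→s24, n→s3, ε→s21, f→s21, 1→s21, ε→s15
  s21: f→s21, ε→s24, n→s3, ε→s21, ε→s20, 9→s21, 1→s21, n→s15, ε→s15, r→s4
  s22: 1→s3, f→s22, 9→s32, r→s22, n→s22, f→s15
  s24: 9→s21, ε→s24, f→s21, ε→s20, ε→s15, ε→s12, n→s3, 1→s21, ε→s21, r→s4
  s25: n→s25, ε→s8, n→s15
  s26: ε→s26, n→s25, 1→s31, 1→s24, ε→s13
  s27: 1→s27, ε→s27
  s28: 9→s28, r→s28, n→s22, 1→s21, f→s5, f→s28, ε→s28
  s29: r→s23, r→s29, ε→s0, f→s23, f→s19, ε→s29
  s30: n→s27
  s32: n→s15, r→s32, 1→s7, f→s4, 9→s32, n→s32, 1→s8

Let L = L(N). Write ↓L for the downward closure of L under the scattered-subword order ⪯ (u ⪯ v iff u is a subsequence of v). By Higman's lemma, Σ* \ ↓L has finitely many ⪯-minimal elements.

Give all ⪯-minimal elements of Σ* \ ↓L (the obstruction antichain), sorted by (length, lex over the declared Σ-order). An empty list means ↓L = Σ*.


|Q|=33, |F|=8, |δ|=118 (38 ε).
min D↑ (7 st, q0=0, F={5}): 0:n→1,f→0,1→2,r→0,9→0 1:n→1,f→1,1→3,r→1,9→4 2:n→3,f→2,1→2,r→5,9→2 3:n→3,f→3,1→3,r→5,9→6 4:n→4,f→5,1→6,r→4,9→4 5:n→5,f→5,1→5,r→5,9→5 6:n→6,f→5,1→6,r→5,9→6 (ε-aug+det+¬).
'1r': run [19, 14, 3] end={s14,s27,s4} ∉↓L; 2/2 del acc.
'n9f': N↓-sim [19, 12, 9, 5] end={s14,s19,s2,s27,s4} ∉↓L; 3/3 del acc.
2 minimals (antichain).

A = [1r, n9f].


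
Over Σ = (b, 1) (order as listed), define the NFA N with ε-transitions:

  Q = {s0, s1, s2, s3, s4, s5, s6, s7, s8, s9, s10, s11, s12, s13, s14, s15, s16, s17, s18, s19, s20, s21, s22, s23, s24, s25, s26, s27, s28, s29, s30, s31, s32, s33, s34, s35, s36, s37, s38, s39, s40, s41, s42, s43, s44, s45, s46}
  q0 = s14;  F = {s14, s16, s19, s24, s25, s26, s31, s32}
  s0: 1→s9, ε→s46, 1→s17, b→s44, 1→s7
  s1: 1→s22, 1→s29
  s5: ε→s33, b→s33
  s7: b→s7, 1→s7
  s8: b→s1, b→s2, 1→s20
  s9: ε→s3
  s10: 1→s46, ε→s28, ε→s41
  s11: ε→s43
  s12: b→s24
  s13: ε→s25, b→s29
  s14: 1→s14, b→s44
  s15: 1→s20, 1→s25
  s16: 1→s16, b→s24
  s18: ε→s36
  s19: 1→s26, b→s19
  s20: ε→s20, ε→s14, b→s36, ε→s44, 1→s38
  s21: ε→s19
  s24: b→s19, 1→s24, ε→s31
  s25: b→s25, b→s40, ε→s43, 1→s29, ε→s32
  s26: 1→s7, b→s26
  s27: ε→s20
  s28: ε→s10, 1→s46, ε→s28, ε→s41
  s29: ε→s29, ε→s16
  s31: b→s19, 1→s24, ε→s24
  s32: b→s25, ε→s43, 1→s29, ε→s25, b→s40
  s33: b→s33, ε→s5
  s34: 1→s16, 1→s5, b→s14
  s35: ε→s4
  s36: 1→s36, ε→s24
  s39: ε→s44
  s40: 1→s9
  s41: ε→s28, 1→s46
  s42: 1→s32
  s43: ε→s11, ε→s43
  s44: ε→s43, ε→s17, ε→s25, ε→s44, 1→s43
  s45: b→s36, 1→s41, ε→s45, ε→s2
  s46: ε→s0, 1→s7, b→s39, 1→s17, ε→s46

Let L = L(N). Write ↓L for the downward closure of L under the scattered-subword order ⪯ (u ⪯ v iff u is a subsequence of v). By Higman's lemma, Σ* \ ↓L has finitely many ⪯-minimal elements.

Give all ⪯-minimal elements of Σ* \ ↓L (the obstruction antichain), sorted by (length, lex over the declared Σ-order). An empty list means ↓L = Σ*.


|Q|=47, |F|=8, |δ|=91 (39 ε).
min D↑ (7 st, q0=0, F={6}): 0:b→1,1→0 1:b→1,1→2 2:b→3,1→2 3:b→4,1→3 4:b→4,1→5 5:b→5,1→6 6:b→6,1→6 (ε-aug+det+¬).
'b1bb11': N↓-sim [17, 16, 11, 5, 3, 2, 1] end={s7} ∉↓L; 6/6 del acc.
1 obstructions.

A = [b1bb11].


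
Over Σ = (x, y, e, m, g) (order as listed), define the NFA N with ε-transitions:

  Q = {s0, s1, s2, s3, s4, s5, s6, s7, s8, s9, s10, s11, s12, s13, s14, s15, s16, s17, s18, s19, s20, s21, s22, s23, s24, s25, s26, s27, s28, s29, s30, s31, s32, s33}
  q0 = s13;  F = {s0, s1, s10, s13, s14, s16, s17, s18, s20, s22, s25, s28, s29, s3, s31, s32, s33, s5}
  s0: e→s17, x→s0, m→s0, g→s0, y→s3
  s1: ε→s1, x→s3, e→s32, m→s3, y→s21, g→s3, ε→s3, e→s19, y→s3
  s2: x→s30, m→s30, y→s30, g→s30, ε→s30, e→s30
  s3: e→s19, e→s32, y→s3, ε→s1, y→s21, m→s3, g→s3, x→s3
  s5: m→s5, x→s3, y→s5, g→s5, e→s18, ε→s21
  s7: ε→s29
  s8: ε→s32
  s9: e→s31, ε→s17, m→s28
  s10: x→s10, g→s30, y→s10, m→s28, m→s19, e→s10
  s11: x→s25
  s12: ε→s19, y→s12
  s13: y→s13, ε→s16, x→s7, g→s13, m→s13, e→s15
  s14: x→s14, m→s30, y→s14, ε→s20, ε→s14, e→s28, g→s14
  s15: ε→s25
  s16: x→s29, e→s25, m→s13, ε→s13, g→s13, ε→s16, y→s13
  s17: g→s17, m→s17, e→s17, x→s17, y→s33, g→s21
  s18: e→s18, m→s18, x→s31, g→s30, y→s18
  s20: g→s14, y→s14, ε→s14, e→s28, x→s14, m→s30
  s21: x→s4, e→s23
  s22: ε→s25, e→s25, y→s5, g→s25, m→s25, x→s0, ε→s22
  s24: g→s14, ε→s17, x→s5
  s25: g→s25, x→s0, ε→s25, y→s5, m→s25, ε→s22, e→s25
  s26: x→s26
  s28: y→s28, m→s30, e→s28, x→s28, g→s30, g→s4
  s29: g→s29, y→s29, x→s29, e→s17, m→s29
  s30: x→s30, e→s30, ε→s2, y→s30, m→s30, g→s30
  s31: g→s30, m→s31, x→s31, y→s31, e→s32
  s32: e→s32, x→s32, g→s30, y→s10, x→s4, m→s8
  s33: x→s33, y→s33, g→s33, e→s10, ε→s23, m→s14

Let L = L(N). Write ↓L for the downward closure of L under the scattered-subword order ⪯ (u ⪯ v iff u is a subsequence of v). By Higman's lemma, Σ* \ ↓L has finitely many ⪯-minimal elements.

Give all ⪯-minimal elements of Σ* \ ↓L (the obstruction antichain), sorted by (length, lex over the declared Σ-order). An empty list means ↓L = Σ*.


Antichain: [eyeg, xeymm].

|Q|=34, |F|=18, |δ|=140 (23 ε).
min D↑ (15 st, q0=0, F={13}): 0:x→1,y→0,e→2,m→0,g→0 1:x→1,y→1,e→3,m→1,g→1 2:x→4,y→5,e→2,m→2,g→2 3:x→3,y→6,e→3,m→3,g→3 4:x→4,y→7,e→3,m→4,g→4 5:x→7,y→5,e→8,m→5,g→5 6:x→6,y→6,e→9,m→10,g→6 7:x→7,y→7,e→11,m→7,g→7 8:x→12,y→8,e→8,m→8,g→13 9:x→9,y→9,e→9,m→14,g→13 10:x→10,y→10,e→14,m→13,g→10 11:x→11,y→9,e→11,m→11,g→13 12:x→12,y→12,e→11,m→12,g→13 13:x→13,y→13,e→13,m→13,g→13 14:x→14,y→14,e→14,m→13,g→13 (ε-aug+det+¬).
'eyeg': |S_i|=[27, 23, 18, 11, 3] end={s2,s30,s4} — reject; 4/4 single-dels accept.
'xeymm': N↓-sim [27, 20, 14, 10, 7, 2] end={s2,s30} ∉↓L; 5/5 single-dels accept.
2 words, ⪯-incomp.


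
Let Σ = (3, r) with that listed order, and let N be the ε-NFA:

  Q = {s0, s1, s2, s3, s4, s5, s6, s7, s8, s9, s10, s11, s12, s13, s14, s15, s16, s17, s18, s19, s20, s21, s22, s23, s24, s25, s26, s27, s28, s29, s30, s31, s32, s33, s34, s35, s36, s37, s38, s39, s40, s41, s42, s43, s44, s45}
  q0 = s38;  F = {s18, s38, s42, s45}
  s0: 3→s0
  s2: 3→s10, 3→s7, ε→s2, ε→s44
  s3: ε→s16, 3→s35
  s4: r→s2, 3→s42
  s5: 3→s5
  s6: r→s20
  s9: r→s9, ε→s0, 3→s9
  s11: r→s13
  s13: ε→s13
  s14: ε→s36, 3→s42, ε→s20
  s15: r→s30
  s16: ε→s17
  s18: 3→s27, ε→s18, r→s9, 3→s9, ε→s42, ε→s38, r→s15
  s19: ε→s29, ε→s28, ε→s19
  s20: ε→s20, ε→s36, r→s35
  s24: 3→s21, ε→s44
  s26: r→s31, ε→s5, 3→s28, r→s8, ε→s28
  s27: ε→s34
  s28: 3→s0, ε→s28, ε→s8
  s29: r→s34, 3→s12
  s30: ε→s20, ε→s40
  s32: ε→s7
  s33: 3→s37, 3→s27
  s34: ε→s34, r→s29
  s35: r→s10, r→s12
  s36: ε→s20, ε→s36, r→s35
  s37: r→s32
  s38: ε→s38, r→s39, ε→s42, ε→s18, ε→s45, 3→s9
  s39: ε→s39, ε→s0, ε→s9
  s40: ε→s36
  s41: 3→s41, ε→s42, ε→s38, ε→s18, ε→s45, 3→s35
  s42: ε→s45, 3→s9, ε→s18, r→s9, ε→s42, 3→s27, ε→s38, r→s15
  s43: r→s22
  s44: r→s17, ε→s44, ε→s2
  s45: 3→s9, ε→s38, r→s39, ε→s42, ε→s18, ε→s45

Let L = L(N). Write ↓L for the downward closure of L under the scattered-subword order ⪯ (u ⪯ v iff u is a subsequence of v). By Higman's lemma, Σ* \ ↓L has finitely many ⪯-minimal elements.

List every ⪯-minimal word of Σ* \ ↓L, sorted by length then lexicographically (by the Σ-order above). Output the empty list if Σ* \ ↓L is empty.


|Q|=46, |F|=4, |δ|=94 (50 ε).
min D↑ (2 st, q0=0, F={1}): 0:3→1,r→1 1:3→1,r→1 (ε-aug+det+¬).
'3': run [18, 6] end={s0,s12,s27,s29,s34,s9} rej; 1/1 del acc.
'r': |S_i|=[18, 13] end={s0,s10,s12,s15,s20,s29,s30,s34,s35,s36,s39,s40,…} rej; 1/1 deletions ∈↓L.
2 words, ⪯-incomp.

min(Σ*\↓L) = [3, r].


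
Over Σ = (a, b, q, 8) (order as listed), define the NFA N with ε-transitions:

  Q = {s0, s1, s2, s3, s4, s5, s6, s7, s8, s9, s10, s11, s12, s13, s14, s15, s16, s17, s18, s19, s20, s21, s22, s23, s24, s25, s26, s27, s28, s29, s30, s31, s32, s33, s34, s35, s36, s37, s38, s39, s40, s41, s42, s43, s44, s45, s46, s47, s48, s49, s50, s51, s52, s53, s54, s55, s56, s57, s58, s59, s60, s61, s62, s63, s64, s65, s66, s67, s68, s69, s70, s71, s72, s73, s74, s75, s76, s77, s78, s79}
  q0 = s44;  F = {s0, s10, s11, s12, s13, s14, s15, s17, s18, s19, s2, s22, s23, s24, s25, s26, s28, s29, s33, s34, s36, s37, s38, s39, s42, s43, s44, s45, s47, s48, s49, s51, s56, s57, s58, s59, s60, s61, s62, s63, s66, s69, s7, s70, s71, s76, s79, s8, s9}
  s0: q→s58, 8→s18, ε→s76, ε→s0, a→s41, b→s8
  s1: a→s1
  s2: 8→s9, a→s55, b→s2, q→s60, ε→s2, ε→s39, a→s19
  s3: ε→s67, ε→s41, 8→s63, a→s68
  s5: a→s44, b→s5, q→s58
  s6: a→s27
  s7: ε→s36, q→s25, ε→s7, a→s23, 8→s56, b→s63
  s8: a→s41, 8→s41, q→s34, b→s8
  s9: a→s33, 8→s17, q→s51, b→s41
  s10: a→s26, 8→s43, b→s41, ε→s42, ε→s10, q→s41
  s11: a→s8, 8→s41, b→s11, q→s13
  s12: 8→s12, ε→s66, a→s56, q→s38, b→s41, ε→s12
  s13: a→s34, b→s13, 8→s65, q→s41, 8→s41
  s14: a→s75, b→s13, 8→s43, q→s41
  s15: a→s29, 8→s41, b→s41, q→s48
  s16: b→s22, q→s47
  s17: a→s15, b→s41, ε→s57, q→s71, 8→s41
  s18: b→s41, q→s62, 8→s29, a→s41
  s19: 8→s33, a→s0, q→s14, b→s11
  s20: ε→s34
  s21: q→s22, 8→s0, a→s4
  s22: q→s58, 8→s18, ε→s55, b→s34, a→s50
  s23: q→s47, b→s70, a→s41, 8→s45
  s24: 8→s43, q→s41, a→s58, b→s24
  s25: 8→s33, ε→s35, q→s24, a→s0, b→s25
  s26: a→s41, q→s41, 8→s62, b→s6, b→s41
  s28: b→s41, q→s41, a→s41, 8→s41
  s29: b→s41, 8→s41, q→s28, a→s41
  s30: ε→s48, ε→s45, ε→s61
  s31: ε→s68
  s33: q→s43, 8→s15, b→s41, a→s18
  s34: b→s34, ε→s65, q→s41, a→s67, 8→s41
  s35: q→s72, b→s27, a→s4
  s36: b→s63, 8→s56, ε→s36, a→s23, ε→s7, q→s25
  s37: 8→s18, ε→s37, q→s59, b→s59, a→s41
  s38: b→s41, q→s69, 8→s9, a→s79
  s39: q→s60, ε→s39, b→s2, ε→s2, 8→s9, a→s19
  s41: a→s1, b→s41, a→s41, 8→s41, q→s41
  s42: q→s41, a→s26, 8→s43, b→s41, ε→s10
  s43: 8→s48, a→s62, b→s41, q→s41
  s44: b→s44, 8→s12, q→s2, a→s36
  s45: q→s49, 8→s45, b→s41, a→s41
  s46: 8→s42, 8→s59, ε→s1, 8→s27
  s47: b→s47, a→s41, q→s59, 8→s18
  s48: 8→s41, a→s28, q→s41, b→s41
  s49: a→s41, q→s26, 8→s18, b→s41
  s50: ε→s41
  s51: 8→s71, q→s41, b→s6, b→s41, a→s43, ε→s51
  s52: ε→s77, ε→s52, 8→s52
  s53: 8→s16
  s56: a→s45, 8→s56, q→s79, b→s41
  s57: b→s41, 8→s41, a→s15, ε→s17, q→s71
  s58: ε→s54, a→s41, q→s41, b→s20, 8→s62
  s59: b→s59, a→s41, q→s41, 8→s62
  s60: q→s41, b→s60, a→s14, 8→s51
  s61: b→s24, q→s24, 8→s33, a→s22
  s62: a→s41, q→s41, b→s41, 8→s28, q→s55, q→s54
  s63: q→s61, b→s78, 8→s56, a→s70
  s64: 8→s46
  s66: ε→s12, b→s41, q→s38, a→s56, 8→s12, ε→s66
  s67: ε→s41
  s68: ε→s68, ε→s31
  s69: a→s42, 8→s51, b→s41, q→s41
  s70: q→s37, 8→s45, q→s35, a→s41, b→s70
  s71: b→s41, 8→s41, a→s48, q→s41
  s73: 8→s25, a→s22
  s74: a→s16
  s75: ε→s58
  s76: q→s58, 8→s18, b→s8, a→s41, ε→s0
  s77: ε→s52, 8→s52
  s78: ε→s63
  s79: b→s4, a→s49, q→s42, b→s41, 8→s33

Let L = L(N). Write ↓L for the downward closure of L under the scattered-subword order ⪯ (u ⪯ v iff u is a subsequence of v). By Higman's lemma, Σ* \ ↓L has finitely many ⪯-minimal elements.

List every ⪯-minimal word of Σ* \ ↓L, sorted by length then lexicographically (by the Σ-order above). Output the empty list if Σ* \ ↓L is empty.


|Q|=80, |F|=49, |δ|=277 (43 ε).
min D↑ (44 st, q0=0, F={11}): 0:a→1,b→0,q→2,8→3 1:a→4,b→5,q→6,8→7 2:a→8,b→2,q→9,8→10 3:a→7,b→11,q→12,8→3 4:a→11,b→13,q→14,8→15 5:a→13,b→5,q→16,8→7 6:a→17,b→6,q→18,8→19 7:a→15,b→11,q→20,8→7 8:a→17,b→21,q→22,8→19 9:a→22,b→9,q→11,8→23 10:a→19,b→11,q→23,8→24 11:a→11,b→11,q→11,8→11 12:a→20,b→11,q→25,8→10 13:a→11,b→13,q→26,8→15 14:a→11,b→14,q→27,8→28 15:a→11,b→11,q→29,8→15 16:a→30,b→18,q→18,8→19 17:a→11,b→31,q→32,8→28 18:a→32,b→18,q→11,8→33 19:a→28,b→11,q→33,8→34 20:a→29,b→11,q→35,8→19 21:a→31,b→21,q→36,8→11 22:a→32,b→36,q→11,8→33 23:a→33,b→11,q→11,8→37 24:a→34,b→11,q→37,8→11 25:a→35,b→11,q→11,8→23 26:a→11,b→27,q→27,8→28 27:a→11,b→27,q→11,8→38 28:a→11,b→11,q→38,8→39 29:a→11,b→11,q→40,8→28 30:a→11,b→41,q→32,8→28 31:a→11,b→31,q→41,8→11 32:a→11,b→41,q→11,8→38 33:a→38,b→11,q→11,8→42 34:a→39,b→11,q→42,8→11 35:a→40,b→11,q→11,8→33 36:a→41,b→36,q→11,8→11 37:a→42,b→11,q→11,8→11 38:a→11,b→11,q→11,8→43 39:a→11,b→11,q→43,8→11 40:a→11,b→11,q→11,8→38 41:a→11,b→41,q→11,8→11 42:a→43,b→11,q→11,8→11 43:a→11,b→11,q→11,8→11 (ε-aug+det+¬).
'8b': |S_i|=[64, 32, 5] end={s1,s27,s4,s41,s6} ∉↓L; 2/2 del acc.
'aaa': |S_i|=[64, 51, 32, 6] end={s1,s27,s4,s41,s50,s67} — reject; 3/3 deletions ∈↓L.
'qqq': run [64, 53, 28, 4] end={s1,s41,s54,s55} ∉↓L; 3/3 deletions ∈↓L.
'qab8': N↓-sim [64, 53, 35, 12, 3] end={s1,s41,s65} ∉↓L; 4/4 single-dels accept.
'q888': |S_i|=[64, 53, 20, 9, 2] end={s1,s41} rej; 4/4 deletions ∈↓L.
'abqbq': |S_i|=[64, 51, 45, 34, 19, 4] end={s1,s41,s54,s55} ∉↓L; 5/5 del acc.
6 obstructions.

A = [8b, aaa, qqq, qab8, q888, abqbq].


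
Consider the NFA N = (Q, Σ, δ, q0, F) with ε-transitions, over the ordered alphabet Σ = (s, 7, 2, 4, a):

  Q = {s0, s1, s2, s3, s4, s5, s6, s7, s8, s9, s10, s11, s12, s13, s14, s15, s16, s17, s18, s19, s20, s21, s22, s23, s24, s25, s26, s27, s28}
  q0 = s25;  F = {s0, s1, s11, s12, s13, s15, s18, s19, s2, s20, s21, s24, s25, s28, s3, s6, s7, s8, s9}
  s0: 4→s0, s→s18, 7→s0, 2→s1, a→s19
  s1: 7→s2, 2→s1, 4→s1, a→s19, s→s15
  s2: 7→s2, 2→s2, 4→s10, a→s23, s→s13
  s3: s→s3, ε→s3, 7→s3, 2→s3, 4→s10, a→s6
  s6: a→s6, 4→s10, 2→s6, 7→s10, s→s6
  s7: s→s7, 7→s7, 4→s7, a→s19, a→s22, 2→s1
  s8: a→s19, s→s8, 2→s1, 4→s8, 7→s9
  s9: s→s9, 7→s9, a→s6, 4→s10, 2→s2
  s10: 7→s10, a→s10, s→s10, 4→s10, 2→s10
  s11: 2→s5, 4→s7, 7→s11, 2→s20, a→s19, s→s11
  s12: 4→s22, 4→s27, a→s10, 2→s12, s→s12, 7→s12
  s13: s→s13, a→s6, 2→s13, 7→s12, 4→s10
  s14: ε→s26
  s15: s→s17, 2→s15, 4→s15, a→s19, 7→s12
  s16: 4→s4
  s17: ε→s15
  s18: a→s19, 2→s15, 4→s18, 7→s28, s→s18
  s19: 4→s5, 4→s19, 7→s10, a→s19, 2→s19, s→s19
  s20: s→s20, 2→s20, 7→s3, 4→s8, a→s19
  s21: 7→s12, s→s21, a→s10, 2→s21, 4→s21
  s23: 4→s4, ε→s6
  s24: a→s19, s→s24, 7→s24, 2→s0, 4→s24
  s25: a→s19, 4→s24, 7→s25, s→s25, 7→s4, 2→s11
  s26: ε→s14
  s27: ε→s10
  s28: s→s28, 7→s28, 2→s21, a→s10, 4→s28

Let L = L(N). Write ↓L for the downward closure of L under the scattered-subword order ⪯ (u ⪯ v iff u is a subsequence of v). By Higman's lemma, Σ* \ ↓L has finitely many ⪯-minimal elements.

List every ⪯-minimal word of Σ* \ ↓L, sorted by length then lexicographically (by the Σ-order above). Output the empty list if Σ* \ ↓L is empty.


Antichain: [a7, 2274, 42s7a].

|Q|=29, |F|=19, |δ|=113 (6 ε).
min D↑ (20 st, q0=0, F={7}): 0:s→0,7→0,2→1,4→2,a→3 1:s→1,7→1,2→4,4→5,a→3 2:s→2,7→2,2→6,4→2,a→3 3:s→3,7→7,2→3,4→3,a→3 4:s→4,7→8,2→4,4→9,a→3 5:s→5,7→5,2→10,4→5,a→3 6:s→11,7→6,2→10,4→6,a→3 7:s→7,7→7,2→7,4→7,a→7 8:s→8,7→8,2→8,4→7,a→12 9:s→9,7→13,2→10,4→9,a→3 10:s→14,7→15,2→10,4→10,a→3 11:s→11,7→16,2→14,4→11,a→3 12:s→12,7→7,2→12,4→7,a→12 13:s→13,7→13,2→15,4→7,a→12 14:s→14,7→17,2→14,4→14,a→3 15:s→18,7→15,2→15,4→7,a→12 16:s→16,7→16,2→19,4→16,a→7 17:s→17,7→17,2→17,4→7,a→7 18:s→18,7→17,2→18,4→7,a→12 19:s→19,7→17,2→19,4→19,a→7.
'a7': run [26, 7, 1] end={s10} ∉↓L; 2/2 deletions ∈↓L.
'2274': N↓-sim [26, 24, 19, 11, 4] end={s10,s22,s27,s4} — reject; 4/4 single-dels accept.
'42s7a': N↓-sim [26, 22, 18, 13, 6, 1] end={s10} — reject; 5/5 del acc.
3 obstructions.


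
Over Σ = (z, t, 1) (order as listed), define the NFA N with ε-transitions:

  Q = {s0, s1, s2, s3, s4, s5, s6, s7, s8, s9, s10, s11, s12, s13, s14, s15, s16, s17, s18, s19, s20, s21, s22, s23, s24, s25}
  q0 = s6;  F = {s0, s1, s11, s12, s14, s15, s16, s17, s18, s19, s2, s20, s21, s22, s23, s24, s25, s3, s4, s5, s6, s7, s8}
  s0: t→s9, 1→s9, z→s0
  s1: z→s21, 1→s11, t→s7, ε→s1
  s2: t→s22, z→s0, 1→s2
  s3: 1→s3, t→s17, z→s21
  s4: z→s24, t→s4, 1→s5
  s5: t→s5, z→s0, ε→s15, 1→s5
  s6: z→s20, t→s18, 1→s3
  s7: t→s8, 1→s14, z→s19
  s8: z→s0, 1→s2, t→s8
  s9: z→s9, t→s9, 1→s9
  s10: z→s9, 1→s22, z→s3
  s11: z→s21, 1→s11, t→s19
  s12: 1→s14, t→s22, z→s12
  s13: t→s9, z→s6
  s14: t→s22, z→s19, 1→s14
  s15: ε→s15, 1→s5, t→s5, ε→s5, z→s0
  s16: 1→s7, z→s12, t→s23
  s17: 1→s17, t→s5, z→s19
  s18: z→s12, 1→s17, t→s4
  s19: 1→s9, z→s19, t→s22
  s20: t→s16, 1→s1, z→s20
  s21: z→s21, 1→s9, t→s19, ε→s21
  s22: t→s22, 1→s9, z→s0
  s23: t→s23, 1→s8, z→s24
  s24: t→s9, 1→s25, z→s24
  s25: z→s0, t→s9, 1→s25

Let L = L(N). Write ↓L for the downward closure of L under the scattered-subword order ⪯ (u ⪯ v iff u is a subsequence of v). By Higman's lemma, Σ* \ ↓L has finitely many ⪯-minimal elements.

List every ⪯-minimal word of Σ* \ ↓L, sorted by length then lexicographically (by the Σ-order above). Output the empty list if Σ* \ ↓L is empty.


|Q|=26, |F|=23, |δ|=82 (5 ε).
min D↑ (23 st, q0=0, F={18}): 0:z→1,t→2,1→3 1:z→1,t→4,1→5 2:z→6,t→7,1→8 3:z→9,t→8,1→3 4:z→6,t→10,1→11 5:z→9,t→11,1→12 6:z→6,t→13,1→14 7:z→15,t→7,1→16 8:z→17,t→16,1→8 9:z→9,t→17,1→18 10:z→15,t→10,1→19 11:z→17,t→19,1→14 12:z→9,t→17,1→12 13:z→20,t→13,1→18 14:z→17,t→13,1→14 15:z→15,t→18,1→21 16:z→20,t→16,1→16 17:z→17,t→13,1→18 18:z→18,t→18,1→18 19:z→20,t→19,1→22 20:z→20,t→18,1→18 21:z→20,t→18,1→21 22:z→20,t→13,1→22 (ε-aug+det+¬).
'1z1': N↓-sim [24, 16, 5, 1] end={s9} — reject; 3/3 deletions ∈↓L.
'tzt1': run [24, 18, 8, 3, 1] end={s9} rej; 4/4 deletions ∈↓L.
'ttzt': N↓-sim [24, 18, 11, 4, 1] end={s9} rej; 4/4 del acc.
'z11t1': |S_i|=[24, 17, 12, 9, 4, 1] end={s9} rej; 5/5 single-dels accept.
4 obstructions.

Antichain: [1z1, tzt1, ttzt, z11t1].


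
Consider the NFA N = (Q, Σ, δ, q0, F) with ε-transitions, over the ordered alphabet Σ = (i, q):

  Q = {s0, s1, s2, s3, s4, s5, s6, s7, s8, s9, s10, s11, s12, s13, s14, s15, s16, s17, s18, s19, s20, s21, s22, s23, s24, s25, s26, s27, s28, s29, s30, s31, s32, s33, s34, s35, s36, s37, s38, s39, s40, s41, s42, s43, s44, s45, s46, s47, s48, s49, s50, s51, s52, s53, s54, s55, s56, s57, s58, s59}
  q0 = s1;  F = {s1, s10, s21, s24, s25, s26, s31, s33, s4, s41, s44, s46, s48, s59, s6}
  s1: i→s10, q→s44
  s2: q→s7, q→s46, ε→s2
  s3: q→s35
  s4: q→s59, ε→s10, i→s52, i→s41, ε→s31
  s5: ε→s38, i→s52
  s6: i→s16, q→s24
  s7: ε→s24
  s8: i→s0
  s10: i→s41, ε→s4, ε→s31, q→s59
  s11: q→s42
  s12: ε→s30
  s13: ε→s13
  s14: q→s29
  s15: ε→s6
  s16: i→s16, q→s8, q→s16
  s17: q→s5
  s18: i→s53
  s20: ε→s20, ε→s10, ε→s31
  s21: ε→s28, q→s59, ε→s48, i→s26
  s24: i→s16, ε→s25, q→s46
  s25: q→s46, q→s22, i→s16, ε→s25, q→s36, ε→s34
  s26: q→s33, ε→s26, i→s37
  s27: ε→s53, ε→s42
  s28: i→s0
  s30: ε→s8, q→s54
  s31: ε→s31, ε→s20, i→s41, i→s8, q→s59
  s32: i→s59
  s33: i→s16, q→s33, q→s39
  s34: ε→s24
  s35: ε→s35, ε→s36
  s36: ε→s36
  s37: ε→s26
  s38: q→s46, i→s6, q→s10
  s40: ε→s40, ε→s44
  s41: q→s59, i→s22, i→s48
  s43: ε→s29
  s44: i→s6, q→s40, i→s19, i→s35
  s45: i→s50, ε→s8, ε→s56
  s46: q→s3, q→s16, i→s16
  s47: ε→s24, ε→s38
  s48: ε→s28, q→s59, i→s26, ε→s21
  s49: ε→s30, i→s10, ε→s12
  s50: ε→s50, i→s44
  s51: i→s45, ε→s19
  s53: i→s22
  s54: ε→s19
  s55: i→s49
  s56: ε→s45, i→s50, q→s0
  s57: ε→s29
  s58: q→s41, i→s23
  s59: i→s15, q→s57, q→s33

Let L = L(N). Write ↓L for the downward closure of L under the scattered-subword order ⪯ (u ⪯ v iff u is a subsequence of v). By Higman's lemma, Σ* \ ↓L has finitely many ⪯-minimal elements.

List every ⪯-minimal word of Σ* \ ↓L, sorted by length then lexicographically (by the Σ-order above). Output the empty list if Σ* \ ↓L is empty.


A = [qii, iqqi, qiqqq, iiiiqi].

|Q|=60, |F|=15, |δ|=113 (45 ε).
min D↑ (12 st, q0=0, F={8}): 0:i→1,q→2 1:i→3,q→4 2:i→5,q→2 3:i→6,q→4 4:i→5,q→7 5:i→8,q→9 6:i→10,q→4 7:i→8,q→7 8:i→8,q→8 9:i→8,q→11 10:i→10,q→7 11:i→8,q→8 [Hopcroft].
'qii': N↓-sim [33, 21, 14, 3] end={s0,s16,s8} rej; 3/3 single-dels accept.
'iqqi': N↓-sim [33, 30, 18, 15, 3] end={s0,s16,s8} ∉↓L; 4/4 deletions ∈↓L.
'qiqqq': run [33, 21, 14, 11, 8, 6] end={s0,s16,s3,s35,s36,s8} ∉↓L; 5/5 single-dels accept.
'iiiiqi': N↓-sim [33, 30, 25, 23, 17, 13, 3] end={s0,s16,s8} rej; 6/6 del acc.
4 obstructions.


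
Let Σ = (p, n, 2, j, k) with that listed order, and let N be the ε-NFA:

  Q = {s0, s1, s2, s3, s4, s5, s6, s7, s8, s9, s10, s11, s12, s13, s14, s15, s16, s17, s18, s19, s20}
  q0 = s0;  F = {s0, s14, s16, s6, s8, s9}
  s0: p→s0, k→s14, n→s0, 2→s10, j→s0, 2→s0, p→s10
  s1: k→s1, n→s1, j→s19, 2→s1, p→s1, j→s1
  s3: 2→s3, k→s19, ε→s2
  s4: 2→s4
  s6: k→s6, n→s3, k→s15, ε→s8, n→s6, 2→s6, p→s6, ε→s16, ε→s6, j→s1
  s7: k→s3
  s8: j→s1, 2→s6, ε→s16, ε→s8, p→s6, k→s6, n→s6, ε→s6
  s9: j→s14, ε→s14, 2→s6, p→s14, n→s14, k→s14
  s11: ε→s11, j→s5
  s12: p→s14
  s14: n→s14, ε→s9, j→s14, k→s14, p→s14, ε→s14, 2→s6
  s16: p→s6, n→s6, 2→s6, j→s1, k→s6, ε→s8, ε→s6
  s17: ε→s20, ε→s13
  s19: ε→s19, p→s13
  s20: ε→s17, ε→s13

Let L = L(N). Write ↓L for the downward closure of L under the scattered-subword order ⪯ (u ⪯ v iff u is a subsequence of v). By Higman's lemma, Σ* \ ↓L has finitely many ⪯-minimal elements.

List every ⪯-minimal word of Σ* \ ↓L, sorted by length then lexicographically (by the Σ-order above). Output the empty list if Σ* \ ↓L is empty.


A = [k2j].

|Q|=21, |F|=6, |δ|=65 (18 ε).
min D↑ (4 st, q0=0, F={3}): 0:p→0,n→0,2→0,j→0,k→1 1:p→1,n→1,2→2,j→1,k→1 2:p→2,n→2,2→2,j→3,k→2 3:p→3,n→3,2→3,j→3,k→3.
'k2j': |S_i|=[13, 11, 9, 3] end={s1,s13,s19} — reject; 3/3 del acc.
1 words, ⪯-incomp.


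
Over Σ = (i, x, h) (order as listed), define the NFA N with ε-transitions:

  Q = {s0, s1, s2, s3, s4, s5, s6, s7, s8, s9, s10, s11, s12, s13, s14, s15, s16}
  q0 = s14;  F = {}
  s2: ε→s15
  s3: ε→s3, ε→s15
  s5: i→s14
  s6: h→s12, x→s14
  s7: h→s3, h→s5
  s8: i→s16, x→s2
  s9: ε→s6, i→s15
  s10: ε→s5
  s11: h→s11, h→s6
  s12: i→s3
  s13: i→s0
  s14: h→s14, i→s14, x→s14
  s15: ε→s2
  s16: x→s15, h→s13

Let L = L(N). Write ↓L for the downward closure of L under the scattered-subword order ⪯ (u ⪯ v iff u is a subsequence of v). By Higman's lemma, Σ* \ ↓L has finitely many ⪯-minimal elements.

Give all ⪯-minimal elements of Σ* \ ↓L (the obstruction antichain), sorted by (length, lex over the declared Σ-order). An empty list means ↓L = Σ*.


|Q|=17, |F|=0, |δ|=23 (6 ε).
min D↑ (1 st, q0=0, F={0}): 0:i→0,x→0,h→0 (ε-aug+det+¬).
ε ∈ L(D↑) ⇒ ↓L = ∅.

min(Σ*\↓L) = [ε].


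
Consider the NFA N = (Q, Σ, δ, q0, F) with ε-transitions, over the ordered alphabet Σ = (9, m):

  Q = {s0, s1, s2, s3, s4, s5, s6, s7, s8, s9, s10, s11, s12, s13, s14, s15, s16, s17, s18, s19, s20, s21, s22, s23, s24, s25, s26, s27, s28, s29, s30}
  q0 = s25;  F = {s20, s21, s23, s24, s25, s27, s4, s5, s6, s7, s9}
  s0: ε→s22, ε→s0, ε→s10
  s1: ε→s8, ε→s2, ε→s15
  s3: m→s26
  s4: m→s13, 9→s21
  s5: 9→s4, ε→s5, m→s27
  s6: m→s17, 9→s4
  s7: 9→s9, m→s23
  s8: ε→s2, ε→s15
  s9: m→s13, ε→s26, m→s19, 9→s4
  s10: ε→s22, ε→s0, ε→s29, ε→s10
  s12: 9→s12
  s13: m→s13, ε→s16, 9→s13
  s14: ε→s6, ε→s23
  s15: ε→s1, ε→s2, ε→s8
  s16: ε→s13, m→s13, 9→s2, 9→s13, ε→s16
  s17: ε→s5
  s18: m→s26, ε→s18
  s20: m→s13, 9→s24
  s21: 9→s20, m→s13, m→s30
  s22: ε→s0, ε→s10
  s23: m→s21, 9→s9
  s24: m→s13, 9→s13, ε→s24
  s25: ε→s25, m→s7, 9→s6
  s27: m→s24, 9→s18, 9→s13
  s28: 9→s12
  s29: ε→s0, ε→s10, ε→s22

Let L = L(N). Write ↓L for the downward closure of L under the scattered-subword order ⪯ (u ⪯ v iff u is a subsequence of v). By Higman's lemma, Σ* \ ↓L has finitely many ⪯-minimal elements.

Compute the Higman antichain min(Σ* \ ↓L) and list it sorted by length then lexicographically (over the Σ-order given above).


|Q|=31, |F|=11, |δ|=65 (31 ε).
min D↑ (12 st, q0=0, F={8}): 0:9→1,m→2 1:9→3,m→4 2:9→5,m→6 3:9→7,m→8 4:9→3,m→9 5:9→3,m→8 6:9→5,m→7 7:9→10,m→8 8:9→8,m→8 9:9→8,m→11 10:9→11,m→8 11:9→8,m→8.
'99m': run [19, 16, 10, 5] end={s13,s16,s2,s26,s30} rej; 3/3 deletions ∈↓L.
'm9m': run [19, 17, 12, 6] end={s13,s16,s19,s2,s26,s30} rej; 3/3 deletions ∈↓L.
'9mm9': |S_i|=[19, 16, 14, 8, 5] end={s13,s16,s18,s2,s26} — reject; 4/4 single-dels accept.
'mmmm': run [19, 17, 14, 9, 4] end={s13,s16,s2,s30} — reject; 4/4 del acc.
'999999': |S_i|=[19, 16, 10, 7, 5, 4, 3] end={s13,s16,s2} ∉↓L; 6/6 single-dels accept.
'mmm999': |S_i|=[19, 17, 14, 9, 5, 4, 3] end={s13,s16,s2} — reject; 6/6 single-dels accept.
6 minimals (antichain).

Antichain: [99m, m9m, 9mm9, mmmm, 999999, mmm999].


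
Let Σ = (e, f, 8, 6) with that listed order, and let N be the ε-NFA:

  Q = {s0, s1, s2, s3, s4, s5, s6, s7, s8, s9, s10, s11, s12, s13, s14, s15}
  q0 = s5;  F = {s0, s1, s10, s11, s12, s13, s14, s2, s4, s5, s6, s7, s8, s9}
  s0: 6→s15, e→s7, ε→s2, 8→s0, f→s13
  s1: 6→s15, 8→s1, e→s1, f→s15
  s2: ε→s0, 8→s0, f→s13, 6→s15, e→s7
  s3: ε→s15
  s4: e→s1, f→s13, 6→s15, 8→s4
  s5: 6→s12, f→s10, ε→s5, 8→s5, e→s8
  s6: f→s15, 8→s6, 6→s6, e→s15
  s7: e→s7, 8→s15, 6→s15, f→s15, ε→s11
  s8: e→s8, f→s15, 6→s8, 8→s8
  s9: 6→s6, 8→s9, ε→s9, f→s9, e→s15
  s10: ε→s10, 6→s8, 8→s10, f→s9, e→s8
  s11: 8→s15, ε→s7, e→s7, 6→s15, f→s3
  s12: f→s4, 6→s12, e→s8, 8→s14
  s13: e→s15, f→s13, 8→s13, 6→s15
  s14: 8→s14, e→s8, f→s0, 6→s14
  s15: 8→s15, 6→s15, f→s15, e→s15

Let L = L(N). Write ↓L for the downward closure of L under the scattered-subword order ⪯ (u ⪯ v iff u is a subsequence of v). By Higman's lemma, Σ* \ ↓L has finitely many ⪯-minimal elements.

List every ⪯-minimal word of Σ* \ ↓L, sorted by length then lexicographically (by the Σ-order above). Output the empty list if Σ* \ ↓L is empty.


min(Σ*\↓L) = [ef, ffe, f6f, 6f6, 68fe8].

|Q|=16, |F|=14, |δ|=68 (8 ε).
min D↑ (13 st, q0=0, F={4}): 0:e→1,f→2,8→0,6→3 1:e→1,f→4,8→1,6→1 2:e→1,f→5,8→2,6→1 3:e→1,f→6,8→7,6→3 4:e→4,f→4,8→4,6→4 5:e→4,f→5,8→5,6→8 6:e→9,f→10,8→6,6→4 7:e→1,f→11,8→7,6→7 8:e→4,f→4,8→8,6→8 9:e→9,f→4,8→9,6→4 10:e→4,f→10,8→10,6→4 11:e→12,f→10,8→11,6→4 12:e→12,f→4,8→4,6→4.
'ef': run [16, 6, 2] end={s15,s3} — reject; 2/2 del acc.
'ffe': |S_i|=[16, 13, 5, 1] end={s15} — reject; 3/3 del acc.
'f6f': run [16, 13, 3, 1] end={s15} — reject; 3/3 del acc.
'6f6': N↓-sim [16, 13, 9, 1] end={s15} — reject; 3/3 del acc.
'68fe8': |S_i|=[16, 13, 12, 7, 4, 1] end={s15} ∉↓L; 5/5 del acc.
5 words, ⪯-incomp.


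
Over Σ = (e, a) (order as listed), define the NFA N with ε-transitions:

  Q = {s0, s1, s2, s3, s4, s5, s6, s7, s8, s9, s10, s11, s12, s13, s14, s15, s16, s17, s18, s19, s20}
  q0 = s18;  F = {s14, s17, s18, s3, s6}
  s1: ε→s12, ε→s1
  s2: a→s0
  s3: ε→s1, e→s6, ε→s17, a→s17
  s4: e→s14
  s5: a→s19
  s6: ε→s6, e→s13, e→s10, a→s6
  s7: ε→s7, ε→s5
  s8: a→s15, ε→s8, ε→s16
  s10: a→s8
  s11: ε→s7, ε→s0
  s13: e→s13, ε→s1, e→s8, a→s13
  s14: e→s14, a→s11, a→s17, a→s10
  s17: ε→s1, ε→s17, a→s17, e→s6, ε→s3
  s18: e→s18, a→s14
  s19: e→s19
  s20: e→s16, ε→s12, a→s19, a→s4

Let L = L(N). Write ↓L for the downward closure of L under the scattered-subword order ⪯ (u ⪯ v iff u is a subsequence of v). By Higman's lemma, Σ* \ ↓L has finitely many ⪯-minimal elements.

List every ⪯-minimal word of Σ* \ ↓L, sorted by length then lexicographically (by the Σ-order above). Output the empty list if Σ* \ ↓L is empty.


min(Σ*\↓L) = [aaee].

|Q|=21, |F|=5, |δ|=41 (16 ε).
min D↑ (5 st, q0=0, F={4}): 0:e→0,a→1 1:e→1,a→2 2:e→3,a→2 3:e→4,a→3 4:e→4,a→4 (ε-aug+det+¬).
'aaee': N↓-sim [17, 16, 15, 9, 8] end={s1,s10,s12,s13,s15,s16,s19,s8} — reject; 4/4 del acc.
1 words, ⪯-incomp.


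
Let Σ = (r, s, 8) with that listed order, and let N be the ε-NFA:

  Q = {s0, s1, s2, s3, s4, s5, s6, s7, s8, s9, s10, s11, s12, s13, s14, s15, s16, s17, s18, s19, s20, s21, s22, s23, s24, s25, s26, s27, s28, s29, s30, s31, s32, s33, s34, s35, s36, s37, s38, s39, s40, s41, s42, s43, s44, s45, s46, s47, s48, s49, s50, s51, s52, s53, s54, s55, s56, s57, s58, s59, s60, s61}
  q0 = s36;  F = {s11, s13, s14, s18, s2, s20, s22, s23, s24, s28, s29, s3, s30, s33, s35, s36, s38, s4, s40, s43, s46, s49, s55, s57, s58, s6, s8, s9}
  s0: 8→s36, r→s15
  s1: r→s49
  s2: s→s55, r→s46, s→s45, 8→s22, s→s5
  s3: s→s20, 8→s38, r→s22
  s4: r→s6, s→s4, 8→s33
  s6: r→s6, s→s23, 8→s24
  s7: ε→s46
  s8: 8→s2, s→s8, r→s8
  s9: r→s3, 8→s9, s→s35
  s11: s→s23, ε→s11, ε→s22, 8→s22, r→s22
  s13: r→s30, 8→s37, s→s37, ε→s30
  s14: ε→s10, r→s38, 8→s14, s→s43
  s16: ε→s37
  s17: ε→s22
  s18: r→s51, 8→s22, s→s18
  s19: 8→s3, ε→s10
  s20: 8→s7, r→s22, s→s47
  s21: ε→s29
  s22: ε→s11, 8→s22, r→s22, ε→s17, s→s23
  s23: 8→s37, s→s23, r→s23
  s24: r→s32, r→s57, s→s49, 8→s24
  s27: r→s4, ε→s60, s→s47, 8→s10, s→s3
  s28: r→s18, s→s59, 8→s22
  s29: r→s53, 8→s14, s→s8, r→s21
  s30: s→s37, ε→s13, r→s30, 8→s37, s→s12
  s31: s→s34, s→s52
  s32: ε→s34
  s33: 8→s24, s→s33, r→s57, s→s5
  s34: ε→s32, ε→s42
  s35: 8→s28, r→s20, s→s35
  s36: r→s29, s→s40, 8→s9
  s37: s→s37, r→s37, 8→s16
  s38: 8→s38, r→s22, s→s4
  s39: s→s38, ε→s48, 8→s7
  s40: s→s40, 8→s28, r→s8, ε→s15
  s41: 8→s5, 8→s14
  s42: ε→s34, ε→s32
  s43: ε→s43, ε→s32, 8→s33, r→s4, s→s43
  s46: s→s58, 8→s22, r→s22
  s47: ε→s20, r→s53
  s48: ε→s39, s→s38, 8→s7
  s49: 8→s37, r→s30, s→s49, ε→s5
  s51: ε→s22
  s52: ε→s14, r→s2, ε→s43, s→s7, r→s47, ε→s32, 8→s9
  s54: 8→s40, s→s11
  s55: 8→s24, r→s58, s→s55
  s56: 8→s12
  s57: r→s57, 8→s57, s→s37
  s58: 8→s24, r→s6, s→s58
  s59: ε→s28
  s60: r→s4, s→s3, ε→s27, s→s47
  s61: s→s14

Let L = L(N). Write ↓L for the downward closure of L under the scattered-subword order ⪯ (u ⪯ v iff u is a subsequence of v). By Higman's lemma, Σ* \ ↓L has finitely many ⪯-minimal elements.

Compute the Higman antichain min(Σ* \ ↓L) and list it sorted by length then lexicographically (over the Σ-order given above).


|Q|=62, |F|=28, |δ|=152 (31 ε).
min D↑ (27 st, q0=0, F={24}): 0:r→1,s→2,8→3 1:r→1,s→4,8→5 2:r→4,s→2,8→6 3:r→7,s→8,8→3 4:r→4,s→4,8→9 5:r→10,s→11,8→5 6:r→12,s→6,8→13 7:r→13,s→14,8→10 8:r→14,s→8,8→6 9:r→15,s→16,8→13 10:r→13,s→17,8→10 11:r→17,s→11,8→18 12:r→13,s→12,8→13 13:r→13,s→19,8→13 14:r→13,s→14,8→15 15:r→13,s→20,8→13 16:r→20,s→16,8→21 17:r→22,s→17,8→18 18:r→23,s→18,8→21 19:r→19,s→19,8→24 20:r→22,s→20,8→21 21:r→23,s→25,8→21 22:r→22,s→19,8→21 23:r→23,s→24,8→23 24:r→24,s→24,8→24 25:r→26,s→25,8→24 26:r→26,s→24,8→24 (ε-aug+det+¬).
's88s8': N↓-sim [45, 37, 28, 16, 8, 2] end={s16,s37} ∉↓L; 5/5 del acc.
'8rrs8': |S_i|=[45, 39, 29, 19, 8, 2] end={s16,s37} rej; 5/5 deletions ∈↓L.
'r8s8rs': |S_i|=[45, 38, 29, 20, 13, 9, 3] end={s12,s16,s37} rej; 6/6 single-dels accept.
3 obstructions.

A = [s88s8, 8rrs8, r8s8rs].


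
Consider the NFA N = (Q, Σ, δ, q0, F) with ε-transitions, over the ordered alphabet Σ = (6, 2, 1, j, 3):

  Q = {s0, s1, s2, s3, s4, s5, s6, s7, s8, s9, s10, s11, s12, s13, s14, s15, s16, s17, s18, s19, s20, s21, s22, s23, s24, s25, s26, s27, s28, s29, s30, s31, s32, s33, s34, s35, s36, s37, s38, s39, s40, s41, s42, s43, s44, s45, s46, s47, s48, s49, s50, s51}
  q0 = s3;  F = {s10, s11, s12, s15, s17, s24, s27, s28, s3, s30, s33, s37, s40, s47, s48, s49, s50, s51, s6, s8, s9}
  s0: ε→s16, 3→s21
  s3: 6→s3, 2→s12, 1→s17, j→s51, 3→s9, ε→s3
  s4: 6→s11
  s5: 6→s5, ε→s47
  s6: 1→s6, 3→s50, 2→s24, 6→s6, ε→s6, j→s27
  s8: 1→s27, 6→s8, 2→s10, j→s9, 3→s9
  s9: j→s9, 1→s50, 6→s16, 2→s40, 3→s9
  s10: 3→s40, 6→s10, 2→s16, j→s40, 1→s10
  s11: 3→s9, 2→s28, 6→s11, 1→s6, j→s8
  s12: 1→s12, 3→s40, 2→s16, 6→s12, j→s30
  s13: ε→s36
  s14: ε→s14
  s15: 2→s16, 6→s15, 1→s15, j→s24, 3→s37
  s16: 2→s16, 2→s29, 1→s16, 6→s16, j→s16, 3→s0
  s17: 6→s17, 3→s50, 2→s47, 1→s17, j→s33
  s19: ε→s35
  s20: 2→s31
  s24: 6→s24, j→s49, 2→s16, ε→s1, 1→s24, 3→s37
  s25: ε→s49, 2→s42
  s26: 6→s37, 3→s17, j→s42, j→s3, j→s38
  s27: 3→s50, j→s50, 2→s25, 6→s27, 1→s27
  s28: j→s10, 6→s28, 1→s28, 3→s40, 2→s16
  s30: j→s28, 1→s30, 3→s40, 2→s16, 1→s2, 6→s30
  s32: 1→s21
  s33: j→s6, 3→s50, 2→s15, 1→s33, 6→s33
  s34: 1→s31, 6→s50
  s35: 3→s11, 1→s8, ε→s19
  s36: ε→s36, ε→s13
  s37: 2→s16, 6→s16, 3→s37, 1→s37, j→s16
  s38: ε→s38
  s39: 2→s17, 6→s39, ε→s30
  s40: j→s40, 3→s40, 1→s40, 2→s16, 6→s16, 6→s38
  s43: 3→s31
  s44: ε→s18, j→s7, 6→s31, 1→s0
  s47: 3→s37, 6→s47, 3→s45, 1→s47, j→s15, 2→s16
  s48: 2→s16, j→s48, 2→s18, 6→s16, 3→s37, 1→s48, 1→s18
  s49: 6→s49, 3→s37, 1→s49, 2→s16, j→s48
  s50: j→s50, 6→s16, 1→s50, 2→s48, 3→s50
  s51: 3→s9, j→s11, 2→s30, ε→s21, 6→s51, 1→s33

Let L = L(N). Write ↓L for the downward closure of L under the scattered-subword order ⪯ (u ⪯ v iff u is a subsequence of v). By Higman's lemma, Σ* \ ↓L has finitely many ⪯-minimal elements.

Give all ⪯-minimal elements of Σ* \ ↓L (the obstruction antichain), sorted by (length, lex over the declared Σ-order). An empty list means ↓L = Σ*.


Antichain: [22, 36, 123j, jjjj6].

|Q|=52, |F|=21, |δ|=153 (16 ε).
min D↑ (22 st, q0=0, F={5}): 0:6→0,2→1,1→2,j→3,3→4 1:6→1,2→5,1→1,j→6,3→7 2:6→2,2→8,1→2,j→9,3→10 3:6→3,2→6,1→9,j→11,3→4 4:6→5,2→7,1→10,j→4,3→4 5:6→5,2→5,1→5,j→5,3→5 6:6→6,2→5,1→6,j→12,3→7 7:6→5,2→5,1→7,j→7,3→7 8:6→8,2→5,1→8,j→13,3→14 9:6→9,2→13,1→9,j→15,3→10 10:6→5,2→16,1→10,j→10,3→10 11:6→11,2→12,1→15,j→17,3→4 12:6→12,2→5,1→12,j→18,3→7 13:6→13,2→5,1→13,j→19,3→14 14:6→5,2→5,1→14,j→5,3→14 15:6→15,2→19,1→15,j→20,3→10 16:6→5,2→5,1→16,j→16,3→14 17:6→17,2→18,1→20,j→4,3→4 18:6→18,2→5,1→18,j→7,3→7 19:6→19,2→5,1→19,j→21,3→14 20:6→20,2→21,1→20,j→10,3→10 21:6→21,2→5,1→21,j→16,3→14 (ε-aug+det+¬).
'22': N↓-sim [32, 22, 6] end={s0,s16,s18,s21,s29,s42} — reject; 2/2 deletions ∈↓L.
'36': N↓-sim [32, 12, 5] end={s0,s16,s21,s29,s38} ∉↓L; 2/2 single-dels accept.
'123j': run [32, 27, 15, 6, 4] end={s0,s16,s21,s29} rej; 4/4 del acc.
'jjjj6': N↓-sim [32, 27, 22, 17, 11, 5] end={s0,s16,s21,s29,s38} rej; 5/5 del acc.
4 minimals (antichain).


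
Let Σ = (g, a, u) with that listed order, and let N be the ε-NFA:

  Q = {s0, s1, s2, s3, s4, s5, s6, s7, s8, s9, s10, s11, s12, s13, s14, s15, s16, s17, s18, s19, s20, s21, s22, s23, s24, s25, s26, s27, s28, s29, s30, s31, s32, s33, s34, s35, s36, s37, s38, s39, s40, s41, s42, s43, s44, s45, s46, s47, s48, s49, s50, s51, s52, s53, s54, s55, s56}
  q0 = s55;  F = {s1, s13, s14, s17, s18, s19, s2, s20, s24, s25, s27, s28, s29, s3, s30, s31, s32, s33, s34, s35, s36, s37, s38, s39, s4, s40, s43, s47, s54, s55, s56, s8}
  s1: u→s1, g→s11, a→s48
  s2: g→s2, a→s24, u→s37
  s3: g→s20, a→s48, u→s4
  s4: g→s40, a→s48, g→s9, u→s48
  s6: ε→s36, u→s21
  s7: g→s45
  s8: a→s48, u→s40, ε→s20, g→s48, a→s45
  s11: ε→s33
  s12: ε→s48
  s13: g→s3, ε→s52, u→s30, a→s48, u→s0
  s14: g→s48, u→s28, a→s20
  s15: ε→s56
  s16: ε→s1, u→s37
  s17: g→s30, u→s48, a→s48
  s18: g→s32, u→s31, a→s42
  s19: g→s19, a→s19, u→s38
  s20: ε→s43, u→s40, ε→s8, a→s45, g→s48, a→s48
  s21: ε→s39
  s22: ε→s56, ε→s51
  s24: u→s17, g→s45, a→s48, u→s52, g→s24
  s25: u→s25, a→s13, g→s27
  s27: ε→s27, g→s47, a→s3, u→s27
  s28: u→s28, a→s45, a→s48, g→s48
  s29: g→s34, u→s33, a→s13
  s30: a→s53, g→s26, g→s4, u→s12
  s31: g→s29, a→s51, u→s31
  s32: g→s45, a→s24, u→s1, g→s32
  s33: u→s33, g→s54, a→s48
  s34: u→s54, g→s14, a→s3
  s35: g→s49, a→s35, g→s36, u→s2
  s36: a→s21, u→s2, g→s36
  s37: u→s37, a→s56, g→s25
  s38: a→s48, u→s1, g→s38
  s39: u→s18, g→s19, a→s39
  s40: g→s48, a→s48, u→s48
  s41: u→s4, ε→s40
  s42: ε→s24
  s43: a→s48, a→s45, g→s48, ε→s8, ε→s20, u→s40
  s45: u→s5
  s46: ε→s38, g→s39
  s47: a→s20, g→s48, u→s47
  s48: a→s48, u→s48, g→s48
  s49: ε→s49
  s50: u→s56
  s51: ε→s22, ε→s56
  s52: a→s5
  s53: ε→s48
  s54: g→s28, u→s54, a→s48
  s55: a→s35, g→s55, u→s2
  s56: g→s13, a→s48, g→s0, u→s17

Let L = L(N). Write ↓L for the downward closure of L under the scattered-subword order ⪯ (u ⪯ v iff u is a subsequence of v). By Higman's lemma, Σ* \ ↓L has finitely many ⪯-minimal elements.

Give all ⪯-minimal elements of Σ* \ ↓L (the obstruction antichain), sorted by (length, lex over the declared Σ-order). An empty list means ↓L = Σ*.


A = [uaa, uauu, agagua, uugggg].

|Q|=57, |F|=32, |δ|=141 (22 ε).
min D↑ (31 st, q0=0, F={7}): 0:g→0,a→1,u→2 1:g→3,a→1,u→2 2:g→2,a→4,u→5 3:g→3,a→6,u→2 4:g→4,a→7,u→8 5:g→9,a→10,u→5 6:g→11,a→6,u→12 7:g→7,a→7,u→7 8:g→13,a→7,u→7 9:g→14,a→15,u→9 10:g→15,a→7,u→8 11:g→11,a→11,u→16 12:g→17,a→4,u→18 13:g→19,a→7,u→7 14:g→20,a→21,u→14 15:g→21,a→7,u→13 16:g→16,a→7,u→22 17:g→17,a→4,u→22 18:g→23,a→10,u→18 19:g→24,a→7,u→7 20:g→7,a→25,u→20 21:g→25,a→7,u→19 22:g→26,a→7,u→22 23:g→27,a→15,u→26 24:g→7,a→7,u→7 25:g→7,a→7,u→24 26:g→28,a→7,u→26 27:g→29,a→21,u→28 28:g→30,a→7,u→28 29:g→7,a→25,u→30 30:g→7,a→7,u→30 (ε-aug+det+¬).
'uaa': run [47, 40, 23, 4] end={s45,s48,s5,s53} ∉↓L; 3/3 single-dels accept.
'uauu': N↓-sim [47, 40, 23, 12, 2] end={s12,s48} ∉↓L; 4/4 single-dels accept.
'agagua': |S_i|=[47, 46, 45, 38, 30, 19, 4] end={s45,s48,s5,s53} rej; 6/6 deletions ∈↓L.
'uugggg': N↓-sim [47, 40, 34, 27, 17, 11, 1] end={s48} — reject; 6/6 deletions ∈↓L.
4 words, ⪯-incomp.
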